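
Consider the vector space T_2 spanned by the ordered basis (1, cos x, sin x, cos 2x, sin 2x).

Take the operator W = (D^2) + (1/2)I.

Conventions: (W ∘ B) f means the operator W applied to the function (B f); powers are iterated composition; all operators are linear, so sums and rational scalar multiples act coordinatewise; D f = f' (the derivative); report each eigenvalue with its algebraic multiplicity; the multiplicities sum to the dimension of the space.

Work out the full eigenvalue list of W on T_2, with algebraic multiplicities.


image of 1: 1/2
image of cos x: -(1/2)cos x
image of sin x: -(1/2)sin x
image of cos 2x: -(7/2)cos 2x
image of sin 2x: -(7/2)sin 2x
the matrix is diagonal; its diagonal is (1/2, -1/2, -1/2, -7/2, -7/2)
for a triangular matrix the eigenvalues are the diagonal entries, with algebraic multiplicity their repetition count

λ = -7/2 (multiplicity 2), λ = -1/2 (multiplicity 2), λ = 1/2 (multiplicity 1)


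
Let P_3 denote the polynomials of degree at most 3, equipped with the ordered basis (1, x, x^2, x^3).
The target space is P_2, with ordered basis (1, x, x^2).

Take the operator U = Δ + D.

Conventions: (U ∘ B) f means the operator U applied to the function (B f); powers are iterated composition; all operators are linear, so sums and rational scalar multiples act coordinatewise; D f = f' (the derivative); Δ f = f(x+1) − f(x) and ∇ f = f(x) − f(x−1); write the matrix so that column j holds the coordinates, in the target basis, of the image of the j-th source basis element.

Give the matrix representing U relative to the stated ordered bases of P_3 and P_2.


image of 1: 0
image of x: 2
image of x^2: 4x + 1
image of x^3: 6x^2 + 3x + 1
each image's coordinates form column j of the matrix

the matrix is [[0, 2, 1, 1]; [0, 0, 4, 3]; [0, 0, 0, 6]] (rows listed top to bottom)


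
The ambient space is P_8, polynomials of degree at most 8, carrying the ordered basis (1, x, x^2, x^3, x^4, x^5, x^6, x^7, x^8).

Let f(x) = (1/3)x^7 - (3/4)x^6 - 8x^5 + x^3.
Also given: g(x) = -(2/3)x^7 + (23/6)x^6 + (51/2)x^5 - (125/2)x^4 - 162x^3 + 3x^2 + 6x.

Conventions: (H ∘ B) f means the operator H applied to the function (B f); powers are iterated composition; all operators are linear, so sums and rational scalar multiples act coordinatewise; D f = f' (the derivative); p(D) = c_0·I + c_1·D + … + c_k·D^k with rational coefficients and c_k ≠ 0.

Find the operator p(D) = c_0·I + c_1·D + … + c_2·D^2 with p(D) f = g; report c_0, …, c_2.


D^0 f = (1/3)x^7 - (3/4)x^6 - 8x^5 + x^3
D^1 f = (7/3)x^6 - (9/2)x^5 - 40x^4 + 3x^2
D^2 f = 14x^5 - (45/2)x^4 - 160x^3 + 6x
matching coefficients of g against c_0 f + c_1 Df + … from the top degree down determines the c_i
solution: c_0 = -2, c_1 = 1, c_2 = 1

p(D) = -2·I + D + D^2, i.e. c_0 = -2, c_1 = 1, c_2 = 1


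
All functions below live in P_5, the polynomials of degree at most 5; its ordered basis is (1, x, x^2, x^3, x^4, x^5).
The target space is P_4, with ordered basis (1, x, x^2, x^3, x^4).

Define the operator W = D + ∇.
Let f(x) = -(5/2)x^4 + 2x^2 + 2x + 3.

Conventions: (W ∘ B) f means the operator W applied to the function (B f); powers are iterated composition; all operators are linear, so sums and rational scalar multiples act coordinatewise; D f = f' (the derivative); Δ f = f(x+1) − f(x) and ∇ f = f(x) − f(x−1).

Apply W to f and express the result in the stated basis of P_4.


g(x) = -20x^3 + 15x^2 - 2x + 9/2

D f = -10x^3 + 4x + 2
∇ f = -10x^3 + 15x^2 - 6x + 5/2
(D + ∇) f = -20x^3 + 15x^2 - 2x + 9/2


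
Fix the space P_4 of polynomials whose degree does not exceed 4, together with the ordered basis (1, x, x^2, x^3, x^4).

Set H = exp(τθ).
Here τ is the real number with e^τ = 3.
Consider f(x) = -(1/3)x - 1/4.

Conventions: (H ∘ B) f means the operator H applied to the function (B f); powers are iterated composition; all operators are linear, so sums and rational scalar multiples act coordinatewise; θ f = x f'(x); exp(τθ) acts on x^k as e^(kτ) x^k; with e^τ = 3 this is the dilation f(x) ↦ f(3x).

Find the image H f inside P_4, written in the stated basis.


g(x) = -x - 1/4

exp(τθ) x^k = e^(kτ) x^k; with e^τ = 3 this sends x^k to 3^k x^k
x ↦ 3 x
applying this coordinatewise to f: exp(τθ) f = -x - 1/4


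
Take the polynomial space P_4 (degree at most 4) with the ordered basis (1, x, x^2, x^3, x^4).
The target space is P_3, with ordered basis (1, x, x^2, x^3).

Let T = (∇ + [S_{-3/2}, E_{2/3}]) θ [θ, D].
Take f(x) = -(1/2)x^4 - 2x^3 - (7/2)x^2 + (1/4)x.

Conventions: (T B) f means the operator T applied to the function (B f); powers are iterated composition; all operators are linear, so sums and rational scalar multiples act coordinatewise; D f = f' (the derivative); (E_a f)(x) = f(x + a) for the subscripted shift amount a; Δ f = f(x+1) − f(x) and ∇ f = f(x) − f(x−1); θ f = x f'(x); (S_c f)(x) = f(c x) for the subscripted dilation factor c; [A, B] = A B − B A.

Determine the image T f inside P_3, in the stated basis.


D f = -2x^3 - 6x^2 - 7x + 1/4
θ D f = -6x^3 - 12x^2 - 7x
θ f = -2x^4 - 6x^3 - 7x^2 + (1/4)x
D θ f = -8x^3 - 18x^2 - 14x + 1/4
[θ, D] f = 2x^3 + 6x^2 + 7x - 1/4
θ [θ, D] f = 6x^3 + 12x^2 + 7x
∇ (θ [θ, D]) f = 18x^2 + 6x + 1
E_{2/3} (θ [θ, D]) f = 6x^3 + 24x^2 + 31x + 106/9
S_{-3/2} E_{2/3} (θ [θ, D]) f = -(81/4)x^3 + 54x^2 - (93/2)x + 106/9
S_{-3/2} (θ [θ, D]) f = -(81/4)x^3 + 27x^2 - (21/2)x
E_{2/3} S_{-3/2} (θ [θ, D]) f = -(81/4)x^3 - (27/2)x^2 - (3/2)x - 1
[S_{-3/2}, E_{2/3}] (θ [θ, D]) f = (135/2)x^2 - 45x + 115/9
(∇ + [S_{-3/2}, E_{2/3}]) (θ [θ, D]) f = (171/2)x^2 - 39x + 124/9

g(x) = (171/2)x^2 - 39x + 124/9


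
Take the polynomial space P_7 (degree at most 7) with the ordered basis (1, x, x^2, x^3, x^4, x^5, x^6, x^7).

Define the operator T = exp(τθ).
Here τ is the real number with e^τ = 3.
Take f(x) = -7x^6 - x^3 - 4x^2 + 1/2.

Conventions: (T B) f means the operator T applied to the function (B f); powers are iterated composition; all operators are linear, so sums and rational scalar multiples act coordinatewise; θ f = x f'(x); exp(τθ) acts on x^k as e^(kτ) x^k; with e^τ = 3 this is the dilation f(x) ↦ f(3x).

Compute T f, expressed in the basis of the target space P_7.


the image equals g(x) = -5103x^6 - 27x^3 - 36x^2 + 1/2

exp(τθ) x^k = e^(kτ) x^k; with e^τ = 3 this sends x^k to 3^k x^k
x^2 ↦ 9 x^2
x^3 ↦ 27 x^3
x^6 ↦ 729 x^6
applying this coordinatewise to f: exp(τθ) f = -5103x^6 - 27x^3 - 36x^2 + 1/2


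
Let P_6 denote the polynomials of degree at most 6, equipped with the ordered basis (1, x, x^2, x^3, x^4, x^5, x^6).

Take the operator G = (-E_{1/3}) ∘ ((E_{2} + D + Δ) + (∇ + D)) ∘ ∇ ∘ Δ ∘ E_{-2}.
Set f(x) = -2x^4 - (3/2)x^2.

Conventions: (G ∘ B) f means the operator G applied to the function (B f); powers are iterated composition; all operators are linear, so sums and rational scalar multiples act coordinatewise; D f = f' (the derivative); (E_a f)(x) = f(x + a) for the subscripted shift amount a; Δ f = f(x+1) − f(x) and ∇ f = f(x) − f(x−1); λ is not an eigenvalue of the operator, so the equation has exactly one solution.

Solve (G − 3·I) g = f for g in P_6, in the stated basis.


the image equals g(x) = (2/3)x^4 - (13/6)x^2 - (208/9)x + 979/27

write g with unknown coordinates in the stated basis and equate coefficients in (G − 3·I) g = f
solving from the highest basis element down gives g = (2/3)x^4 - (13/6)x^2 - (208/9)x + 979/27
check: G g = -8x^2 - (208/3)x + 979/9
so G g − 3·g = -2x^4 - (3/2)x^2 = f ✓


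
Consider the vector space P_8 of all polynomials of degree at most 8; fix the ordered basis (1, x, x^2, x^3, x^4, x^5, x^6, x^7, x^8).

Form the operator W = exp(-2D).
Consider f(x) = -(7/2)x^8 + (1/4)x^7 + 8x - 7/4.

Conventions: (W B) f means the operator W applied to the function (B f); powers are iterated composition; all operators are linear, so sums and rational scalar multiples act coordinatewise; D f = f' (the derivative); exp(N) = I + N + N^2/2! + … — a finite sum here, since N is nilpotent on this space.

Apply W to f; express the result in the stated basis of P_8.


g(x) = -(7/2)x^8 + (225/4)x^7 - (791/2)x^6 + 1589x^5 - 3990x^4 + 6412x^3 - 6440x^2 + 3704x - 3783/4

order-1 term: 56x^7 - (7/2)x^6 - 16
order-2 term: -392x^6 + 21x^5
order-3 term: 1568x^5 - 70x^4
order-4 term: -3920x^4 + 140x^3
order-5 term: 6272x^3 - 168x^2
order-6 term: -6272x^2 + 112x
order-7 term: 3584x - 32
order-8 term: -896
the series for exp(-2D) f terminates at order 8
exp(-2D) f = -(7/2)x^8 + (225/4)x^7 - (791/2)x^6 + 1589x^5 - 3990x^4 + 6412x^3 - 6440x^2 + 3704x - 3783/4


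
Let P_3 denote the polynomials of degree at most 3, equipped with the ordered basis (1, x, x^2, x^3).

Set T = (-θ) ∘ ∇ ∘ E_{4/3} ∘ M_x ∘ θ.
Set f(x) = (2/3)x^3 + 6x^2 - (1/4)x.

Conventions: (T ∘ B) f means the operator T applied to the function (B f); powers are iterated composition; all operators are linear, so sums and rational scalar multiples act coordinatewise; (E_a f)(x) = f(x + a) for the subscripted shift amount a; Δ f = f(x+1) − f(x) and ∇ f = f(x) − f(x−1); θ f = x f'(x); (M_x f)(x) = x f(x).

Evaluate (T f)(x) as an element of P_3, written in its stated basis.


θ f = 2x^3 + 12x^2 - (1/4)x
M_x θ f = 2x^4 + 12x^3 - (1/4)x^2
E_{4/3} M_x θ f = 2x^4 + (68/3)x^3 + (829/12)x^2 + (2222/27)x + 2780/81
∇ E_{4/3} M_x θ f = 8x^3 + 56x^2 + (469/6)x + 3659/108
θ (∇ ∘ E_{4/3} ∘ M_x) θ f = 24x^3 + 112x^2 + (469/6)x
(-θ) (∇ ∘ E_{4/3} ∘ M_x) θ f = -24x^3 - 112x^2 - (469/6)x

the image equals g(x) = -24x^3 - 112x^2 - (469/6)x


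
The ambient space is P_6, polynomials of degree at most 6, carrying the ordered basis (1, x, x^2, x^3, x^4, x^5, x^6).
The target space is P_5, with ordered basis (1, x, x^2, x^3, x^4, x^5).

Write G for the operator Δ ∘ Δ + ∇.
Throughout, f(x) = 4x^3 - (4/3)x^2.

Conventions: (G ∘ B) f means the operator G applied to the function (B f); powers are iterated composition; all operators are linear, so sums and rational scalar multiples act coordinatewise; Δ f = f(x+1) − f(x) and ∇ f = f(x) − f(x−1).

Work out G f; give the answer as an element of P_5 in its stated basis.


g(x) = 12x^2 + (28/3)x + 80/3

Δ f = 12x^2 + (28/3)x + 8/3
Δ Δ f = 24x + 64/3
∇ f = 12x^2 - (44/3)x + 16/3
(Δ ∘ Δ + ∇) f = 12x^2 + (28/3)x + 80/3


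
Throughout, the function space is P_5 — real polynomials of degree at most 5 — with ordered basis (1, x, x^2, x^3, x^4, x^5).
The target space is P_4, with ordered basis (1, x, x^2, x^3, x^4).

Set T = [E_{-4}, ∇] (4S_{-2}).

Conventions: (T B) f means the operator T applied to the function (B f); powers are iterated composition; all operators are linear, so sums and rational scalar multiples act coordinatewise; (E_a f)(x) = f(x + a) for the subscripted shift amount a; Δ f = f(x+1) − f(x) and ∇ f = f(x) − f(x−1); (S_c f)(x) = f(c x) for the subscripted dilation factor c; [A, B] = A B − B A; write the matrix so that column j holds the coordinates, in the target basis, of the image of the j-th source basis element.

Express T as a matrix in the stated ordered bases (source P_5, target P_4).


image of 1: 0
image of x: 0
image of x^2: 0
image of x^3: 0
image of x^4: 0
image of x^5: 0
each image's coordinates form column j of the matrix

the matrix is [[0, 0, 0, 0, 0, 0]; [0, 0, 0, 0, 0, 0]; [0, 0, 0, 0, 0, 0]; [0, 0, 0, 0, 0, 0]; [0, 0, 0, 0, 0, 0]] (rows listed top to bottom)


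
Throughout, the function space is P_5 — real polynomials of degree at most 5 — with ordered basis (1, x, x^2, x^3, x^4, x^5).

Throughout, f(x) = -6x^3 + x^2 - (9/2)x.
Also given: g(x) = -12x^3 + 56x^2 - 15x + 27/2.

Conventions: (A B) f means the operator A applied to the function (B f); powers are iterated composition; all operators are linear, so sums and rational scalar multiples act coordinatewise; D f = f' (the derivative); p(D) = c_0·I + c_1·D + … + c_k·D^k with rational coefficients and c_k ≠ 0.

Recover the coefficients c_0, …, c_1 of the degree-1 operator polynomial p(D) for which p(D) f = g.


D^0 f = -6x^3 + x^2 - (9/2)x
D^1 f = -18x^2 + 2x - 9/2
matching coefficients of g against c_0 f + c_1 Df + … from the top degree down determines the c_i
solution: c_0 = 2, c_1 = -3

c_0 = 2, c_1 = -3


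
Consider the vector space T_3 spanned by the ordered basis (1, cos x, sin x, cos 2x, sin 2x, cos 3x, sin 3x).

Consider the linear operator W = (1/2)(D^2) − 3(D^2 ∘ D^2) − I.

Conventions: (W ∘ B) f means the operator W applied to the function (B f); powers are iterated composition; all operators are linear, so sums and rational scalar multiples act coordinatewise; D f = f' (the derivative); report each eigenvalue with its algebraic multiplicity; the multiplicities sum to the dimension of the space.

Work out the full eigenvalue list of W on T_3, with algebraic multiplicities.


image of 1: -1
image of cos x: -(9/2)cos x
image of sin x: -(9/2)sin x
image of cos 2x: -51cos 2x
image of sin 2x: -51sin 2x
image of cos 3x: -(497/2)cos 3x
image of sin 3x: -(497/2)sin 3x
the matrix is diagonal; its diagonal is (-1, -9/2, -9/2, -51, -51, -497/2, -497/2)
for a triangular matrix the eigenvalues are the diagonal entries, with algebraic multiplicity their repetition count

λ = -497/2 (multiplicity 2), λ = -51 (multiplicity 2), λ = -9/2 (multiplicity 2), λ = -1 (multiplicity 1)


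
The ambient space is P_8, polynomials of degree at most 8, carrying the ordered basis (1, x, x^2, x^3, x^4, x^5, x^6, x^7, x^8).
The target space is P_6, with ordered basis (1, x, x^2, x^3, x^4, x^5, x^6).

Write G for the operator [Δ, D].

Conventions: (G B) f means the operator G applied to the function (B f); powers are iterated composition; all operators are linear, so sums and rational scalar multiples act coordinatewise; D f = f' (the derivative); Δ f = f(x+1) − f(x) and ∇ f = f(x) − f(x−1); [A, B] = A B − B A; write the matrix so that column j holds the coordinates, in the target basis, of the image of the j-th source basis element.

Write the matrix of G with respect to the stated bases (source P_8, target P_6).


image of 1: 0
image of x: 0
image of x^2: 0
image of x^3: 0
image of x^4: 0
image of x^5: 0
image of x^6: 0
image of x^7: 0
image of x^8: 0
each image's coordinates form column j of the matrix

the matrix is [[0, 0, 0, 0, 0, 0, 0, 0, 0]; [0, 0, 0, 0, 0, 0, 0, 0, 0]; [0, 0, 0, 0, 0, 0, 0, 0, 0]; [0, 0, 0, 0, 0, 0, 0, 0, 0]; [0, 0, 0, 0, 0, 0, 0, 0, 0]; [0, 0, 0, 0, 0, 0, 0, 0, 0]; [0, 0, 0, 0, 0, 0, 0, 0, 0]] (rows listed top to bottom)


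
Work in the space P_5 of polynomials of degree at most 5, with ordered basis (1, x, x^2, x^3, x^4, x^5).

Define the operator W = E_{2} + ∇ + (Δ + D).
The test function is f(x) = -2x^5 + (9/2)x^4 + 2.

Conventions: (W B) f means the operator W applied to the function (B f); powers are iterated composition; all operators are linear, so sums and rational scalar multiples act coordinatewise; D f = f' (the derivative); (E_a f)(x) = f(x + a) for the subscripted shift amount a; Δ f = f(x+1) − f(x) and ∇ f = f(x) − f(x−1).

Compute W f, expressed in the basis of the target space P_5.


E_{2} f = -2x^5 - (31/2)x^4 - 44x^3 - 52x^2 - 16x + 10
∇ f = -10x^4 + 38x^3 - 47x^2 + 28x - 13/2
Δ f = -10x^4 - 2x^3 + 7x^2 + 8x + 5/2
D f = -10x^4 + 18x^3
(Δ + D) f = -20x^4 + 16x^3 + 7x^2 + 8x + 5/2
(E_{2} + ∇ + (Δ + D)) f = -2x^5 - (91/2)x^4 + 10x^3 - 92x^2 + 20x + 6

the result is g(x) = -2x^5 - (91/2)x^4 + 10x^3 - 92x^2 + 20x + 6


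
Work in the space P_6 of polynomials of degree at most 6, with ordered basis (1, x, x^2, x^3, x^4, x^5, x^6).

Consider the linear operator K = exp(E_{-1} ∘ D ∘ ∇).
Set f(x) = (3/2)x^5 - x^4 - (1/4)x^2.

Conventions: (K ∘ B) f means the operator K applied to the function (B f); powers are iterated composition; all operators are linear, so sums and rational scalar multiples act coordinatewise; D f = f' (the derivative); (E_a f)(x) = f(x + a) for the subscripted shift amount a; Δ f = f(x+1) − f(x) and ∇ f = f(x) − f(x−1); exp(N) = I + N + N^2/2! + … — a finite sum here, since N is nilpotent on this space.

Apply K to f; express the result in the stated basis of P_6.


the result is g(x) = (3/2)x^5 - x^4 + 30x^3 - (589/4)x^2 + 336x - 423

order-1 term: 30x^3 - 147x^2 + 246x - 141
order-2 term: 90x - 282
the series for exp(E_{-1} ∘ D ∘ ∇) f terminates at order 2
exp(E_{-1} ∘ D ∘ ∇) f = (3/2)x^5 - x^4 + 30x^3 - (589/4)x^2 + 336x - 423


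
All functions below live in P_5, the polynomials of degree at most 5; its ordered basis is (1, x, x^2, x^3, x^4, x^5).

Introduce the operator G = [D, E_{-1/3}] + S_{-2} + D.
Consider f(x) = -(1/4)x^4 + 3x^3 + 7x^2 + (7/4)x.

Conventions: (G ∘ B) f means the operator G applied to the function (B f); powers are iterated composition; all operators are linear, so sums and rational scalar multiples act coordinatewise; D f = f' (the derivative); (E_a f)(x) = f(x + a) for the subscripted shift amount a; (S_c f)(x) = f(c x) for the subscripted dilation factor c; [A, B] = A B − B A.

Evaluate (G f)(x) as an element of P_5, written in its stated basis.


E_{-1/3} f = -(1/4)x^4 + (10/3)x^3 + (23/6)x^2 - (203/108)x + 13/162
D E_{-1/3} f = -x^3 + 10x^2 + (23/3)x - 203/108
D f = -x^3 + 9x^2 + 14x + 7/4
E_{-1/3} D f = -x^3 + 10x^2 + (23/3)x - 203/108
[D, E_{-1/3}] f = 0
S_{-2} f = -4x^4 - 24x^3 + 28x^2 - (7/2)x
D f = -x^3 + 9x^2 + 14x + 7/4
([D, E_{-1/3}] + S_{-2} + D) f = -4x^4 - 25x^3 + 37x^2 + (21/2)x + 7/4

g(x) = -4x^4 - 25x^3 + 37x^2 + (21/2)x + 7/4


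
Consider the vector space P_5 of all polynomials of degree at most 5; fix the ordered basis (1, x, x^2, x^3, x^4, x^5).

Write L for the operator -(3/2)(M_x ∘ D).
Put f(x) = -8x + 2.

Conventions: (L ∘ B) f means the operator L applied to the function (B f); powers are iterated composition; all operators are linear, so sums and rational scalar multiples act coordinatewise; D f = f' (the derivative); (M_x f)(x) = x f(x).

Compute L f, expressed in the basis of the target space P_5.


g(x) = 12x

D f = -8
M_x D f = -8x
(-(3/2)(M_x ∘ D)) f = 12x


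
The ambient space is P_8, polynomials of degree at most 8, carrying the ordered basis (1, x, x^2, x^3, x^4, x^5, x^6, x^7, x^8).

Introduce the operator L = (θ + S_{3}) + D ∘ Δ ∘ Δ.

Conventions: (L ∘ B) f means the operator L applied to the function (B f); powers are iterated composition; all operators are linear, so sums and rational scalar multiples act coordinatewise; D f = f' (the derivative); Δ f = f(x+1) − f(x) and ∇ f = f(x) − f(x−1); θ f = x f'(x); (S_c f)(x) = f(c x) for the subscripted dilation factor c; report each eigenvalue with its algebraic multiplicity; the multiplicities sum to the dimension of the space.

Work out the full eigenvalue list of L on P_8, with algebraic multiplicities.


image of 1: 1
image of x: 4x
image of x^2: 11x^2
image of x^3: 30x^3 + 6
image of x^4: 85x^4 + 24x + 24
image of x^5: 248x^5 + 60x^2 + 120x + 70
image of x^6: 735x^6 + 120x^3 + 360x^2 + 420x + 180
image of x^7: 2194x^7 + 210x^4 + 840x^3 + 1470x^2 + 1260x + 434
image of x^8: 6569x^8 + 336x^5 + 1680x^4 + 3920x^3 + 5040x^2 + 3472x + 1008
the matrix is upper triangular; its diagonal is (1, 4, 11, 30, 85, 248, 735, 2194, 6569)
for a triangular matrix the eigenvalues are the diagonal entries, with algebraic multiplicity their repetition count

λ = 1 (multiplicity 1), λ = 4 (multiplicity 1), λ = 11 (multiplicity 1), λ = 30 (multiplicity 1), λ = 85 (multiplicity 1), λ = 248 (multiplicity 1), λ = 735 (multiplicity 1), λ = 2194 (multiplicity 1), λ = 6569 (multiplicity 1)


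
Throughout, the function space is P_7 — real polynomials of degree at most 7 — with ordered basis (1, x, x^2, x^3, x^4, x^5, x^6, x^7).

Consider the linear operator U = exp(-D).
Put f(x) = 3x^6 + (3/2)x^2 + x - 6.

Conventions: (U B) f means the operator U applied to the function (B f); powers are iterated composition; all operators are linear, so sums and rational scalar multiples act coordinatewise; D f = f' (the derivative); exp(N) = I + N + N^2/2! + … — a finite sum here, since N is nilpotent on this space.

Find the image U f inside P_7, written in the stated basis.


the result is g(x) = 3x^6 - 18x^5 + 45x^4 - 60x^3 + (93/2)x^2 - 20x - 5/2

order-1 term: -18x^5 - 3x - 1
order-2 term: 45x^4 + 3/2
order-3 term: -60x^3
order-4 term: 45x^2
order-5 term: -18x
order-6 term: 3
the series for exp(-D) f terminates at order 6
exp(-D) f = 3x^6 - 18x^5 + 45x^4 - 60x^3 + (93/2)x^2 - 20x - 5/2


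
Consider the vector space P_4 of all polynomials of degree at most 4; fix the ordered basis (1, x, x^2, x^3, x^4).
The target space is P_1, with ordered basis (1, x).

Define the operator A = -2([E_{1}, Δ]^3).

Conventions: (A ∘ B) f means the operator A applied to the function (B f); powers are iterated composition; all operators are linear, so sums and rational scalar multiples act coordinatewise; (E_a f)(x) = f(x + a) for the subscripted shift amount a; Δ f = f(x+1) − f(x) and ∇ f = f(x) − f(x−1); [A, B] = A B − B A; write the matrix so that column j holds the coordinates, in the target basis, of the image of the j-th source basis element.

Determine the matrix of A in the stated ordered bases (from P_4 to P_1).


image of 1: 0
image of x: 0
image of x^2: 0
image of x^3: 0
image of x^4: 0
each image's coordinates form column j of the matrix

the matrix is [[0, 0, 0, 0, 0]; [0, 0, 0, 0, 0]] (rows listed top to bottom)


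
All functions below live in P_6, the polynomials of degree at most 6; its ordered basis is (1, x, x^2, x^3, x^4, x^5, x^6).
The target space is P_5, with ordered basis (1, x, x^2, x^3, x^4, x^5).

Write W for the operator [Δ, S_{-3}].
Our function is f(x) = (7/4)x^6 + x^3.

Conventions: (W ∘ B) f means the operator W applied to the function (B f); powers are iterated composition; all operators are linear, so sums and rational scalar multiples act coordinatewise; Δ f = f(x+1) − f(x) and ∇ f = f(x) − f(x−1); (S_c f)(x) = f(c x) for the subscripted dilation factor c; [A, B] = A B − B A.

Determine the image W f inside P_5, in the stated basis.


S_{-3} f = (5103/4)x^6 - 27x^3
Δ S_{-3} f = (15309/2)x^5 + (76545/4)x^4 + 25515x^3 + (76221/4)x^2 + (15147/2)x + 4995/4
Δ f = (21/2)x^5 + (105/4)x^4 + 35x^3 + (117/4)x^2 + (27/2)x + 11/4
S_{-3} Δ f = -(5103/2)x^5 + (8505/4)x^4 - 945x^3 + (1053/4)x^2 - (81/2)x + 11/4
[Δ, S_{-3}] f = 10206x^5 + 17010x^4 + 26460x^3 + 18792x^2 + 7614x + 1246

the image equals g(x) = 10206x^5 + 17010x^4 + 26460x^3 + 18792x^2 + 7614x + 1246


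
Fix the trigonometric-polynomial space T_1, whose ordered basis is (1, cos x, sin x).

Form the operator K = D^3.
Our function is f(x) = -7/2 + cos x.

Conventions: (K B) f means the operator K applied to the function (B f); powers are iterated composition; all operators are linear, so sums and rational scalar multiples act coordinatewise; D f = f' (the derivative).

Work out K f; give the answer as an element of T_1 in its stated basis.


D f = -sin x
D D f = -cos x
D D D f = sin x

g(x) = sin x


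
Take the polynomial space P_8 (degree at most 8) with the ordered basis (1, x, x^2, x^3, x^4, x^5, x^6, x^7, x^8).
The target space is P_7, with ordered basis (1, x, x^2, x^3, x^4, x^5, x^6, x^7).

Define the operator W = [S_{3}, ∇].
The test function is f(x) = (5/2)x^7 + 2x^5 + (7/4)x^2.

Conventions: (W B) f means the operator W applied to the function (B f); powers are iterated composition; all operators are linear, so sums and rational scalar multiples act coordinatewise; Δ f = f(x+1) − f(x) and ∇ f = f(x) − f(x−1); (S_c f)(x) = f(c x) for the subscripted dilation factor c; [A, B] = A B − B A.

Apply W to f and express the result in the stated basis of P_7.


the image equals g(x) = -25515x^6 + 102060x^5 - 185895x^4 + 193320x^3 - 119025x^2 + 40599x - 5935

∇ f = (35/2)x^6 - (105/2)x^5 + (195/2)x^4 - (215/2)x^3 + (145/2)x^2 - 24x + 11/4
S_{3} ∇ f = (25515/2)x^6 - (25515/2)x^5 + (15795/2)x^4 - (5805/2)x^3 + (1305/2)x^2 - 72x + 11/4
S_{3} f = (10935/2)x^7 + 486x^5 + (63/4)x^2
∇ S_{3} f = (76545/2)x^6 - (229635/2)x^5 + (387585/2)x^4 - (392445/2)x^3 + (239355/2)x^2 - 40671x + 23751/4
[S_{3}, ∇] f = -25515x^6 + 102060x^5 - 185895x^4 + 193320x^3 - 119025x^2 + 40599x - 5935


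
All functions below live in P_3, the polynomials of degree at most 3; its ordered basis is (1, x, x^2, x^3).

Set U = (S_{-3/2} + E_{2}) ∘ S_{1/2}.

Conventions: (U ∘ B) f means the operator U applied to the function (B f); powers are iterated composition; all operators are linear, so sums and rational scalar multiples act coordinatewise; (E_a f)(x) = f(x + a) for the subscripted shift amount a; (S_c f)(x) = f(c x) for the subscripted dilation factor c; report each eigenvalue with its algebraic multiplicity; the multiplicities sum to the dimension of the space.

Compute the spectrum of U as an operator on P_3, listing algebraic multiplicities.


image of 1: 2
image of x: -(1/4)x + 1
image of x^2: (13/16)x^2 + x + 1
image of x^3: -(19/64)x^3 + (3/4)x^2 + (3/2)x + 1
the matrix is upper triangular; its diagonal is (2, -1/4, 13/16, -19/64)
for a triangular matrix the eigenvalues are the diagonal entries, with algebraic multiplicity their repetition count

λ = -19/64 (multiplicity 1), λ = -1/4 (multiplicity 1), λ = 13/16 (multiplicity 1), λ = 2 (multiplicity 1)


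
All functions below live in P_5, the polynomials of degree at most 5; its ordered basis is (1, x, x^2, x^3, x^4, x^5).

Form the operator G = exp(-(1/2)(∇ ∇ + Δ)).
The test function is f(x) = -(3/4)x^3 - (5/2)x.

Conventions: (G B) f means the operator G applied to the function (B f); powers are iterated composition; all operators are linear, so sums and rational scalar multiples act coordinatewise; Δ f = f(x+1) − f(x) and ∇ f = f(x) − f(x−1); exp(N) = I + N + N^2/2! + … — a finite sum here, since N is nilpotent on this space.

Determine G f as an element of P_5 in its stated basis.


order-1 term: (9/8)x^2 + (27/8)x - 5/8
order-2 term: -(9/16)x - 27/16
order-3 term: 3/32
the series for exp(-(1/2)(∇ ∇ + Δ)) f terminates at order 3
exp(-(1/2)(∇ ∇ + Δ)) f = -(3/4)x^3 + (9/8)x^2 + (5/16)x - 71/32

the result is g(x) = -(3/4)x^3 + (9/8)x^2 + (5/16)x - 71/32


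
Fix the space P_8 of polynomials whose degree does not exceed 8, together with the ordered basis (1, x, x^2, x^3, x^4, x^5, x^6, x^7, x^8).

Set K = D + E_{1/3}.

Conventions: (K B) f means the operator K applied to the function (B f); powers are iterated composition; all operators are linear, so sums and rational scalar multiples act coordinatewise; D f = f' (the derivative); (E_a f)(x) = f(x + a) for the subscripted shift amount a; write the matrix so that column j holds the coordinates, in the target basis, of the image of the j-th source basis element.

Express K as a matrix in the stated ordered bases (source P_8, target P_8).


image of 1: 1
image of x: x + 4/3
image of x^2: x^2 + (8/3)x + 1/9
image of x^3: x^3 + 4x^2 + (1/3)x + 1/27
image of x^4: x^4 + (16/3)x^3 + (2/3)x^2 + (4/27)x + 1/81
image of x^5: x^5 + (20/3)x^4 + (10/9)x^3 + (10/27)x^2 + (5/81)x + 1/243
image of x^6: x^6 + 8x^5 + (5/3)x^4 + (20/27)x^3 + (5/27)x^2 + (2/81)x + 1/729
image of x^7: x^7 + (28/3)x^6 + (7/3)x^5 + (35/27)x^4 + (35/81)x^3 + (7/81)x^2 + (7/729)x + 1/2187
image of x^8: x^8 + (32/3)x^7 + (28/9)x^6 + (56/27)x^5 + (70/81)x^4 + (56/243)x^3 + (28/729)x^2 + (8/2187)x + 1/6561
each image's coordinates form column j of the matrix

the matrix is [[1, 4/3, 1/9, 1/27, 1/81, 1/243, 1/729, 1/2187, 1/6561]; [0, 1, 8/3, 1/3, 4/27, 5/81, 2/81, 7/729, 8/2187]; [0, 0, 1, 4, 2/3, 10/27, 5/27, 7/81, 28/729]; [0, 0, 0, 1, 16/3, 10/9, 20/27, 35/81, 56/243]; [0, 0, 0, 0, 1, 20/3, 5/3, 35/27, 70/81]; [0, 0, 0, 0, 0, 1, 8, 7/3, 56/27]; [0, 0, 0, 0, 0, 0, 1, 28/3, 28/9]; [0, 0, 0, 0, 0, 0, 0, 1, 32/3]; [0, 0, 0, 0, 0, 0, 0, 0, 1]] (rows listed top to bottom)


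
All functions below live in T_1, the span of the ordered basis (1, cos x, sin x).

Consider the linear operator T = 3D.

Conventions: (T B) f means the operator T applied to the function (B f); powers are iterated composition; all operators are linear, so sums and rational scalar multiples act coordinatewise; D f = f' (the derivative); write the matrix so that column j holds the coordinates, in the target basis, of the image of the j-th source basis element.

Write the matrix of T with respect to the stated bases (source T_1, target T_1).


the matrix is [[0, 0, 0]; [0, 0, 3]; [0, -3, 0]] (rows listed top to bottom)

image of 1: 0
image of cos x: -3sin x
image of sin x: 3cos x
each image's coordinates form column j of the matrix


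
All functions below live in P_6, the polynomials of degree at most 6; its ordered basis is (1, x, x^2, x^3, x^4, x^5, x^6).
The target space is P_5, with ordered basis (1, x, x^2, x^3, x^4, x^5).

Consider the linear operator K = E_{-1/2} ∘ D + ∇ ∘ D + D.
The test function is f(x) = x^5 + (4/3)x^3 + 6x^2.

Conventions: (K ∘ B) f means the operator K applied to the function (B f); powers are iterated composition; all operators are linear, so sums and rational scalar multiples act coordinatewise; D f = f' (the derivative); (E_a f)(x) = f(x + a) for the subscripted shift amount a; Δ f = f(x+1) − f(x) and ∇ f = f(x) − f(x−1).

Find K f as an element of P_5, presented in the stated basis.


D f = 5x^4 + 4x^2 + 12x
E_{-1/2} D f = 5x^4 - 10x^3 + (23/2)x^2 + (11/2)x - 75/16
D f = 5x^4 + 4x^2 + 12x
∇ D f = 20x^3 - 30x^2 + 28x + 3
D f = 5x^4 + 4x^2 + 12x
(E_{-1/2} ∘ D + ∇ ∘ D + D) f = 10x^4 + 10x^3 - (29/2)x^2 + (91/2)x - 27/16

the image equals g(x) = 10x^4 + 10x^3 - (29/2)x^2 + (91/2)x - 27/16


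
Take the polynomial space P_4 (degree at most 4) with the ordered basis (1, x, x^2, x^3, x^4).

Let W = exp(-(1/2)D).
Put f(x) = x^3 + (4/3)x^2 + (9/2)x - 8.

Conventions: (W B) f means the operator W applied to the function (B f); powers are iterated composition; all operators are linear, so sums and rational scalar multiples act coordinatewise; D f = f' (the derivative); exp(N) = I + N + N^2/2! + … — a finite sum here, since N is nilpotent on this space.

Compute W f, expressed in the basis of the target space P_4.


order-1 term: -(3/2)x^2 - (4/3)x - 9/4
order-2 term: (3/4)x + 1/3
order-3 term: -1/8
the series for exp(-(1/2)D) f terminates at order 3
exp(-(1/2)D) f = x^3 - (1/6)x^2 + (47/12)x - 241/24

the image equals g(x) = x^3 - (1/6)x^2 + (47/12)x - 241/24


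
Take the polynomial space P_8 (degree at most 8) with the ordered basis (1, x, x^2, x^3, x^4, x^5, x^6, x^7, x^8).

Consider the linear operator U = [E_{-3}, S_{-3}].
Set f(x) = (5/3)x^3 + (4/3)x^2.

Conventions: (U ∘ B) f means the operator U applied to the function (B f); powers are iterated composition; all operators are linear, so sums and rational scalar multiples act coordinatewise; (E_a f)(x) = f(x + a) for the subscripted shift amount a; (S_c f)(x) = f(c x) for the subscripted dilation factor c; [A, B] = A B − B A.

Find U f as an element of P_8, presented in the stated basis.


S_{-3} f = -45x^3 + 12x^2
E_{-3} S_{-3} f = -45x^3 + 417x^2 - 1287x + 1323
E_{-3} f = (5/3)x^3 - (41/3)x^2 + 37x - 33
S_{-3} E_{-3} f = -45x^3 - 123x^2 - 111x - 33
[E_{-3}, S_{-3}] f = 540x^2 - 1176x + 1356

g(x) = 540x^2 - 1176x + 1356


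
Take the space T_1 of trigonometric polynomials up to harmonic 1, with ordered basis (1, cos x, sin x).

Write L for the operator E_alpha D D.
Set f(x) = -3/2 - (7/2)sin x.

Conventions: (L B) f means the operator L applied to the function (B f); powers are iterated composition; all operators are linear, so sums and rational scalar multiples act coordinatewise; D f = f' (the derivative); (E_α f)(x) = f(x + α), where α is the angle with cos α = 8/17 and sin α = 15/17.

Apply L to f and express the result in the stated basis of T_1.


D f = -(7/2)cos x
D D f = (7/2)sin x
E_alpha D D f = (105/34)cos x + (28/17)sin x

the result is g(x) = (105/34)cos x + (28/17)sin x


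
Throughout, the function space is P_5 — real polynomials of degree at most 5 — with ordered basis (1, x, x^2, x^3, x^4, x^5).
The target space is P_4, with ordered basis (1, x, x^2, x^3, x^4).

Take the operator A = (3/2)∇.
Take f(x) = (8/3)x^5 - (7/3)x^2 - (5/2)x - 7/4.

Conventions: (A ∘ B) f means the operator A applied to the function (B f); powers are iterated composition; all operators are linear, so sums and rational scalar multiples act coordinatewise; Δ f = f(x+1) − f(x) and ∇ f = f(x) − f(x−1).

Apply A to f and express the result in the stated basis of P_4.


the image equals g(x) = 20x^4 - 40x^3 + 40x^2 - 27x + 15/4

∇ f = (40/3)x^4 - (80/3)x^3 + (80/3)x^2 - 18x + 5/2
((3/2)∇) f = 20x^4 - 40x^3 + 40x^2 - 27x + 15/4


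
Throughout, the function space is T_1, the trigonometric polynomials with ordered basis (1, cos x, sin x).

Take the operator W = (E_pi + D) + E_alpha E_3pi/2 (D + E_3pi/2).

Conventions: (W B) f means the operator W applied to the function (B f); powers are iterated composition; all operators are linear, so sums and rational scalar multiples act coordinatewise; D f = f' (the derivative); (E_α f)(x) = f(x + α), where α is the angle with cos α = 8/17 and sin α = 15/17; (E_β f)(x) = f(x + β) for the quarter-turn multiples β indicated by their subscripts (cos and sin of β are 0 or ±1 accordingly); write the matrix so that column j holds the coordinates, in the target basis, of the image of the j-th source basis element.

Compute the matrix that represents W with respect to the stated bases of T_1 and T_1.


image of 1: 2
image of cos x: -cos x - sin x
image of sin x: cos x - sin x
each image's coordinates form column j of the matrix

the matrix is [[2, 0, 0]; [0, -1, 1]; [0, -1, -1]] (rows listed top to bottom)


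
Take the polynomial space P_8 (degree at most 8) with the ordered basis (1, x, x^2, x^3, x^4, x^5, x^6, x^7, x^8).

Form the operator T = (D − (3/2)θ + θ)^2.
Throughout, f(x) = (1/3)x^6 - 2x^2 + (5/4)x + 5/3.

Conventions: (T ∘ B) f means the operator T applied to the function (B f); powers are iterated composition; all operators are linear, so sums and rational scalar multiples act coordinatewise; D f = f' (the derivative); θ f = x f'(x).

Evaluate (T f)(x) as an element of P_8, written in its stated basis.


g(x) = 3x^6 - 11x^5 + 10x^4 - 2x^2 + (101/16)x - 37/8

D f = 2x^5 - 4x + 5/4
θ f = 2x^6 - 4x^2 + (5/4)x
(-(3/2)θ) f = -3x^6 + 6x^2 - (15/8)x
θ f = 2x^6 - 4x^2 + (5/4)x
(D − (3/2)θ + θ) f = -x^6 + 2x^5 + 2x^2 - (37/8)x + 5/4
D (D − (3/2)θ + θ) f = -6x^5 + 10x^4 + 4x - 37/8
θ (D − (3/2)θ + θ) f = -6x^6 + 10x^5 + 4x^2 - (37/8)x
(-(3/2)θ) (D − (3/2)θ + θ) f = 9x^6 - 15x^5 - 6x^2 + (111/16)x
θ (D − (3/2)θ + θ) f = -6x^6 + 10x^5 + 4x^2 - (37/8)x
(D − (3/2)θ + θ) (D − (3/2)θ + θ) f = 3x^6 - 11x^5 + 10x^4 - 2x^2 + (101/16)x - 37/8


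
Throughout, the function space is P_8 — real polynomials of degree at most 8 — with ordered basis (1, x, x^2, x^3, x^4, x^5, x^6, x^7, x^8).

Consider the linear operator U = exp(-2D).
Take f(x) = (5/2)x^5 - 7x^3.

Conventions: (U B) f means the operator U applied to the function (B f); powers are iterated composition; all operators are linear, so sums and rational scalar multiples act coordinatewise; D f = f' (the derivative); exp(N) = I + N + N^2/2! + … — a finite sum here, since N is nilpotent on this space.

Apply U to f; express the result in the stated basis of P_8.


the result is g(x) = (5/2)x^5 - 25x^4 + 93x^3 - 158x^2 + 116x - 24

order-1 term: -25x^4 + 42x^2
order-2 term: 100x^3 - 84x
order-3 term: -200x^2 + 56
order-4 term: 200x
order-5 term: -80
the series for exp(-2D) f terminates at order 5
exp(-2D) f = (5/2)x^5 - 25x^4 + 93x^3 - 158x^2 + 116x - 24


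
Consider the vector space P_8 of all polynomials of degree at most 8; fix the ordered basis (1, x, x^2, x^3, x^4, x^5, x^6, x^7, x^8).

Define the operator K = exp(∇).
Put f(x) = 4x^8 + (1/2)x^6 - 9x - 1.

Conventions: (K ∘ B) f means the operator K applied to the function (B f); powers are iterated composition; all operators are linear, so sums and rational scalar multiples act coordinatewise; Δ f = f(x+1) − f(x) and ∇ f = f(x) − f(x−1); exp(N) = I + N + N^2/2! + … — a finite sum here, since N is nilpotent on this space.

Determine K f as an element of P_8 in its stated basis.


the result is g(x) = 4x^8 + 32x^7 + (1/2)x^6 - 221x^5 + 280x^4 + 438x^3 - (2001/2)x^2 + 285x + 371/2

order-1 term: 32x^7 - 112x^6 + 227x^5 - (575/2)x^4 + 234x^3 - (239/2)x^2 + 35x - 27/2
order-2 term: 112x^6 - 672x^5 + (3935/2)x^4 - 3390x^3 + (7049/2)x^2 - 2061x + 1047/2
order-3 term: 224x^5 - 1680x^4 + 5610x^3 - 10125x^2 + 9707x - 3909
order-4 term: 280x^4 - 2240x^3 + (14575/2)x^2 - 11230x + 13673/2
order-5 term: 224x^3 - 1680x^2 + 4483x - 8415/2
order-6 term: 112x^2 - 672x + 2129/2
order-7 term: 32x - 112
order-8 term: 4
the series for exp(∇) f terminates at order 8
exp(∇) f = 4x^8 + 32x^7 + (1/2)x^6 - 221x^5 + 280x^4 + 438x^3 - (2001/2)x^2 + 285x + 371/2


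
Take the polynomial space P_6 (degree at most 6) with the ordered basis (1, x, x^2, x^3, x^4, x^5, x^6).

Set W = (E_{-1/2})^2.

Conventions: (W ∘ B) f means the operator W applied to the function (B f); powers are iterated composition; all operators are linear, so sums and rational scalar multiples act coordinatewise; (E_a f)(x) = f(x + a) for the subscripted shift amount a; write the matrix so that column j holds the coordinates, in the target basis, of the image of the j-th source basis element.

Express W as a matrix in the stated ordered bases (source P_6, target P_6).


image of 1: 1
image of x: x - 1
image of x^2: x^2 - 2x + 1
image of x^3: x^3 - 3x^2 + 3x - 1
image of x^4: x^4 - 4x^3 + 6x^2 - 4x + 1
image of x^5: x^5 - 5x^4 + 10x^3 - 10x^2 + 5x - 1
image of x^6: x^6 - 6x^5 + 15x^4 - 20x^3 + 15x^2 - 6x + 1
each image's coordinates form column j of the matrix

the matrix is [[1, -1, 1, -1, 1, -1, 1]; [0, 1, -2, 3, -4, 5, -6]; [0, 0, 1, -3, 6, -10, 15]; [0, 0, 0, 1, -4, 10, -20]; [0, 0, 0, 0, 1, -5, 15]; [0, 0, 0, 0, 0, 1, -6]; [0, 0, 0, 0, 0, 0, 1]] (rows listed top to bottom)


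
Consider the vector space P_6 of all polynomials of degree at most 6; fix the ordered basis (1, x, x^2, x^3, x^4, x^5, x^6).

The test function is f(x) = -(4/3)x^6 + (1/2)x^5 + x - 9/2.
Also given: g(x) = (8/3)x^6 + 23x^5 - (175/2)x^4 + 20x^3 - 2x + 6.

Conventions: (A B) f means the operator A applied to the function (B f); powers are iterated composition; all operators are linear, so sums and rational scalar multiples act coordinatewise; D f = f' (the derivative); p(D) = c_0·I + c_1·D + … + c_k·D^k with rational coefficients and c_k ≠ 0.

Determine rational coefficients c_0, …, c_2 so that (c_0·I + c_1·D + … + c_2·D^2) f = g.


c_0 = -2, c_1 = -3, c_2 = 2

D^0 f = -(4/3)x^6 + (1/2)x^5 + x - 9/2
D^1 f = -8x^5 + (5/2)x^4 + 1
D^2 f = -40x^4 + 10x^3
matching coefficients of g against c_0 f + c_1 Df + … from the top degree down determines the c_i
solution: c_0 = -2, c_1 = -3, c_2 = 2


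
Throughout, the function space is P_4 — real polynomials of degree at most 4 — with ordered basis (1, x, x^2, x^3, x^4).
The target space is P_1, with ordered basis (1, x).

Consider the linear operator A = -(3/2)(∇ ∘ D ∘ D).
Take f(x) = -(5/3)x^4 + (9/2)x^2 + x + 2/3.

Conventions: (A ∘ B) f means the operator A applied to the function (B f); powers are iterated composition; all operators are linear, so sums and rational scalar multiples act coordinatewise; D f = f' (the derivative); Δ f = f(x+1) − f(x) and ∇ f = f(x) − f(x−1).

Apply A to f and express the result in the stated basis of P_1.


the image equals g(x) = 60x - 30

D f = -(20/3)x^3 + 9x + 1
D D f = -20x^2 + 9
∇ D D f = -40x + 20
(-(3/2)(∇ ∘ D ∘ D)) f = 60x - 30


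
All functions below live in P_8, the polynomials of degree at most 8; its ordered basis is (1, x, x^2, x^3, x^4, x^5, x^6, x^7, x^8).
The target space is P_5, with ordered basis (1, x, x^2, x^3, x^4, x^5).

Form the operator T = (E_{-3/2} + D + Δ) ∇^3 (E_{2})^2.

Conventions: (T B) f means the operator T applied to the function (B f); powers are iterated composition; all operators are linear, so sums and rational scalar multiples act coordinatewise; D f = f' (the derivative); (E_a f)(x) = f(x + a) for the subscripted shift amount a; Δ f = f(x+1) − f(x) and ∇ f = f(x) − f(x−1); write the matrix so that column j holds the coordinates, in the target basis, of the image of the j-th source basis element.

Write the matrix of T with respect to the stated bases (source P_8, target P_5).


the matrix is [[0, 0, 0, 6, 72, 735, 5910, 323673/8, 249921]; [0, 0, 0, 0, 24, 360, 4410, 41370, 323673]; [0, 0, 0, 0, 0, 60, 1080, 15435, 165480]; [0, 0, 0, 0, 0, 0, 120, 2520, 41160]; [0, 0, 0, 0, 0, 0, 0, 210, 5040]; [0, 0, 0, 0, 0, 0, 0, 0, 336]] (rows listed top to bottom)

image of 1: 0
image of x: 0
image of x^2: 0
image of x^3: 6
image of x^4: 24x + 72
image of x^5: 60x^2 + 360x + 735
image of x^6: 120x^3 + 1080x^2 + 4410x + 5910
image of x^7: 210x^4 + 2520x^3 + 15435x^2 + 41370x + 323673/8
image of x^8: 336x^5 + 5040x^4 + 41160x^3 + 165480x^2 + 323673x + 249921
each image's coordinates form column j of the matrix
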